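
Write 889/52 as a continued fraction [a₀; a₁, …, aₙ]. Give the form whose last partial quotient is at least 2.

889 = 17×52 + 5
52 = 10×5 + 2
5 = 2×2 + 1
2 = 2×1 + 0  (stop)
So 889/52 = [17; 10, 2, 2].

[17; 10, 2, 2]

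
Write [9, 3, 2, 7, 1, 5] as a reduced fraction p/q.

3223/347

Using pₖ = aₖpₖ₋₁ + pₖ₋₂ and qₖ = aₖqₖ₋₁ + qₖ₋₂:
  k=0: a=9, p=9, q=1
  k=1: a=3, p=28, q=3
  k=2: a=2, p=65, q=7
  k=3: a=7, p=483, q=52
  k=4: a=1, p=548, q=59
  k=5: a=5, p=3223, q=347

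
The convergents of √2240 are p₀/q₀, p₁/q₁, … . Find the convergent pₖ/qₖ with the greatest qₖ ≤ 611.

10081/213

√2240 = [47; 3, 23, 3, 94, …] (period length 4).
Convergents:
  p_0/q_0 = 47/1
  p_1/q_1 = 142/3
  p_2/q_2 = 3313/70
  p_3/q_3 = 10081/213
  p_4/q_4 = 950927/20092
q_3 = 213 ≤ 611 < 20092 = q_4, so the answer is 10081/213.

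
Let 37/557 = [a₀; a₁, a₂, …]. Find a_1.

15

37 = 0·557 + 37   →  a_0 = 0
557 = 15·37 + 2   →  a_1 = 15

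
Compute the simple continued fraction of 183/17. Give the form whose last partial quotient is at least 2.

[10; 1, 3, 4]

183 = 10·17 + 13
17 = 1·13 + 4
13 = 3·4 + 1
4 = 4·1 + 0  (stop)
So 183/17 = [10; 1, 3, 4].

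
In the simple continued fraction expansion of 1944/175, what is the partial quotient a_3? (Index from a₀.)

1

1944 = 11·175 + 19   →  a_0 = 11
175 = 9·19 + 4   →  a_1 = 9
19 = 4·4 + 3   →  a_2 = 4
4 = 1·3 + 1   →  a_3 = 1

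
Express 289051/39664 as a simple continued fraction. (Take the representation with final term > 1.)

289051 = 7·39664 + 11403
39664 = 3·11403 + 5455
11403 = 2·5455 + 493
5455 = 11·493 + 32
493 = 15·32 + 13
32 = 2·13 + 6
13 = 2·6 + 1
6 = 6·1 + 0  (stop)
So 289051/39664 = [7; 3, 2, 11, 15, 2, 2, 6].

[7; 3, 2, 11, 15, 2, 2, 6]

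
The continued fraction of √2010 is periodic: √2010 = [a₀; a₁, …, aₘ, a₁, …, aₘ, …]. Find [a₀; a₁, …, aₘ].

[44; 1, 4, 1, 88]

a₀ = ⌊√2010⌋ = 44.
With m₀=0, d₀=1 and mₖ₊₁ = dₖaₖ − mₖ, dₖ₊₁ = (n − mₖ₊₁²)/dₖ, aₖ₊₁ = ⌊(a₀+mₖ₊₁)/dₖ₊₁⌋:
  k=1: m=44, d=74, a=1
  k=2: m=30, d=15, a=4
  k=3: m=30, d=74, a=1
  k=4: m=44, d=1, a=88
d=1 and a=2a₀=88 at k=4, so the next step gives (m, d) = (44, 74) again — its k=1 value — and the period has length 4.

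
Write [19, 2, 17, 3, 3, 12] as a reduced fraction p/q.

Using pₖ = aₖpₖ₋₁ + pₖ₋₂ and qₖ = aₖqₖ₋₁ + qₖ₋₂:
  k=0: a=19, p=19, q=1
  k=1: a=2, p=39, q=2
  k=2: a=17, p=682, q=35
  k=3: a=3, p=2085, q=107
  k=4: a=3, p=6937, q=356
  k=5: a=12, p=85329, q=4379

85329/4379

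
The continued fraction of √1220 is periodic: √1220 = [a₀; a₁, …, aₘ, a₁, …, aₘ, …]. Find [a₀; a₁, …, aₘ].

a₀ = ⌊√1220⌋ = 34.
With m₀=0, d₀=1 and mₖ₊₁ = dₖaₖ − mₖ, dₖ₊₁ = (n − mₖ₊₁²)/dₖ, aₖ₊₁ = ⌊(a₀+mₖ₊₁)/dₖ₊₁⌋:
  k=1: m=34, d=64, a=1
  k=2: m=30, d=5, a=12
  k=3: m=30, d=64, a=1
  k=4: m=34, d=1, a=68
d=1 and a=2a₀=68 at k=4, so the next step gives (m, d) = (34, 64) again — its k=1 value — and the period has length 4.

[34; 1, 12, 1, 68]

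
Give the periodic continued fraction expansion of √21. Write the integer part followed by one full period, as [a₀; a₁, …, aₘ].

[4; 1, 1, 2, 1, 1, 8]

a₀ = ⌊√21⌋ = 4.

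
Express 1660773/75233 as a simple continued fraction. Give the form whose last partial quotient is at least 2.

[22; 13, 3, 10, 15, 12]

1660773 = 22×75233 + 5647
75233 = 13×5647 + 1822
5647 = 3×1822 + 181
1822 = 10×181 + 12
181 = 15×12 + 1
12 = 12×1 + 0  (stop)
So 1660773/75233 = [22; 13, 3, 10, 15, 12].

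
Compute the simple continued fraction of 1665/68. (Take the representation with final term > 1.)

1665 = 24×68 + 33
68 = 2×33 + 2
33 = 16×2 + 1
2 = 2×1 + 0  (stop)
So 1665/68 = [24; 2, 16, 2].

[24; 2, 16, 2]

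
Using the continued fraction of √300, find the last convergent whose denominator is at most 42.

433/25

√300 = [17; 3, 8, 3, 34, …] (period length 4).
Convergents:
  p_0/q_0 = 17/1
  p_1/q_1 = 52/3
  p_2/q_2 = 433/25
  p_3/q_3 = 1351/78
q_2 = 25 ≤ 42 < 78 = q_3, so the answer is 433/25.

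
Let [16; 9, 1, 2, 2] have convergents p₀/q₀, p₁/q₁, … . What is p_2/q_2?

Using pₖ = aₖpₖ₋₁ + pₖ₋₂, qₖ = aₖqₖ₋₁ + qₖ₋₂ (with p₋₁=1, p₋₂=0, q₋₁=0, q₋₂=1):
  k=0: a=16, p=16, q=1
  k=1: a=9, p=145, q=9
  k=2: a=1, p=161, q=10

161/10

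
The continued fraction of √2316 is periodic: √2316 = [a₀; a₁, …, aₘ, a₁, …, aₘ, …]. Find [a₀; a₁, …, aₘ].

a₀ = ⌊√2316⌋ = 48.
With m₀=0, d₀=1 and mₖ₊₁ = dₖaₖ − mₖ, dₖ₊₁ = (n − mₖ₊₁²)/dₖ, aₖ₊₁ = ⌊(a₀+mₖ₊₁)/dₖ₊₁⌋:
  k=1: m=48, d=12, a=8
  k=2: m=48, d=1, a=96
d=1 and a=2a₀=96 at k=2, so the next step gives (m, d) = (48, 12) again — its k=1 value — and the period has length 2.

[48; 8, 96]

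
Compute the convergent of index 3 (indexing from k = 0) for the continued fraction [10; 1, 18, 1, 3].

Using pₖ = aₖpₖ₋₁ + pₖ₋₂, qₖ = aₖqₖ₋₁ + qₖ₋₂ (with p₋₁=1, p₋₂=0, q₋₁=0, q₋₂=1):
  k=0: a=10, p=10, q=1
  k=1: a=1, p=11, q=1
  k=2: a=18, p=208, q=19
  k=3: a=1, p=219, q=20

219/20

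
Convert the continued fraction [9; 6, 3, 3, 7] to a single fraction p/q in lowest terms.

4213/460

Using pₖ = aₖpₖ₋₁ + pₖ₋₂ and qₖ = aₖqₖ₋₁ + qₖ₋₂:
  k=0: a=9, p=9, q=1
  k=1: a=6, p=55, q=6
  k=2: a=3, p=174, q=19
  k=3: a=3, p=577, q=63
  k=4: a=7, p=4213, q=460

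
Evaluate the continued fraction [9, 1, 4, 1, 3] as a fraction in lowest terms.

Fold from the inside: start with 3/1.
  1 + 1/3 = 4/3
  4 + 3/4 = 19/4
  1 + 4/19 = 23/19
  9 + 19/23 = 226/23

226/23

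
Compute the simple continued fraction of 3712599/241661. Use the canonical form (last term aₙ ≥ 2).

[15; 2, 1, 3, 10, 11, 10, 19]

3712599 = 15*241661 + 87684
241661 = 2*87684 + 66293
87684 = 1*66293 + 21391
66293 = 3*21391 + 2120
21391 = 10*2120 + 191
2120 = 11*191 + 19
191 = 10*19 + 1
19 = 19*1 + 0  (stop)
So 3712599/241661 = [15; 2, 1, 3, 10, 11, 10, 19].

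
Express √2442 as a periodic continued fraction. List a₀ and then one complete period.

[49; 2, 2, 2, 98]

a₀ = ⌊√2442⌋ = 49.
With m₀=0, d₀=1 and mₖ₊₁ = dₖaₖ − mₖ, dₖ₊₁ = (n − mₖ₊₁²)/dₖ, aₖ₊₁ = ⌊(a₀+mₖ₊₁)/dₖ₊₁⌋:
  k=1: m=49, d=41, a=2
  k=2: m=33, d=33, a=2
  k=3: m=33, d=41, a=2
  k=4: m=49, d=1, a=98
d=1 and a=2a₀=98 at k=4, so the next step gives (m, d) = (49, 41) again — its k=1 value — and the period has length 4.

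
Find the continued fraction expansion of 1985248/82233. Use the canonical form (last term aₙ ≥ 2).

[24; 7, 18, 5, 2, 3, 5, 3]

1985248 = 24×82233 + 11656
82233 = 7×11656 + 641
11656 = 18×641 + 118
641 = 5×118 + 51
118 = 2×51 + 16
51 = 3×16 + 3
16 = 5×3 + 1
3 = 3×1 + 0  (stop)
So 1985248/82233 = [24; 7, 18, 5, 2, 3, 5, 3].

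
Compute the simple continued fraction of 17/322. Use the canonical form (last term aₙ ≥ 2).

[0; 18, 1, 16]

17 = 0*322 + 17
322 = 18*17 + 16
17 = 1*16 + 1
16 = 16*1 + 0  (stop)
So 17/322 = [0; 18, 1, 16].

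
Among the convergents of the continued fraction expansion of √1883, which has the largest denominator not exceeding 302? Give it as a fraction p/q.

6726/155

√1883 = [43; 2, 1, 1, 5, 1, 1, 2, 86, …] (period length 8).
Convergents:
  p_0/q_0 = 43/1
  p_1/q_1 = 87/2
  p_2/q_2 = 130/3
  p_3/q_3 = 217/5
  p_4/q_4 = 1215/28
  p_5/q_5 = 1432/33
  p_6/q_6 = 2647/61
  p_7/q_7 = 6726/155
  p_8/q_8 = 581083/13391
q_7 = 155 ≤ 302 < 13391 = q_8, so the answer is 6726/155.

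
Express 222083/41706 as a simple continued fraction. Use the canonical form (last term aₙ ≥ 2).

[5; 3, 12, 1, 17, 19, 3]

222083 = 5×41706 + 13553
41706 = 3×13553 + 1047
13553 = 12×1047 + 989
1047 = 1×989 + 58
989 = 17×58 + 3
58 = 19×3 + 1
3 = 3×1 + 0  (stop)
So 222083/41706 = [5; 3, 12, 1, 17, 19, 3].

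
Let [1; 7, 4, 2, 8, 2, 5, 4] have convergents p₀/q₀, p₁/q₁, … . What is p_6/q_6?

7245/6364

Using pₖ = aₖpₖ₋₁ + pₖ₋₂, qₖ = aₖqₖ₋₁ + qₖ₋₂ (with p₋₁=1, p₋₂=0, q₋₁=0, q₋₂=1):
  k=0: a=1, p=1, q=1
  k=1: a=7, p=8, q=7
  k=2: a=4, p=33, q=29
  k=3: a=2, p=74, q=65
  k=4: a=8, p=625, q=549
  k=5: a=2, p=1324, q=1163
  k=6: a=5, p=7245, q=6364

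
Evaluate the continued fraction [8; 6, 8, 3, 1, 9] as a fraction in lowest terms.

Using pₖ = aₖpₖ₋₁ + pₖ₋₂ and qₖ = aₖqₖ₋₁ + qₖ₋₂:
  k=0: a=8, p=8, q=1
  k=1: a=6, p=49, q=6
  k=2: a=8, p=400, q=49
  k=3: a=3, p=1249, q=153
  k=4: a=1, p=1649, q=202
  k=5: a=9, p=16090, q=1971

16090/1971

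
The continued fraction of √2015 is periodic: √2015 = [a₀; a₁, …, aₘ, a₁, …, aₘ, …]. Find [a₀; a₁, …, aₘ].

a₀ = ⌊√2015⌋ = 44.
With m₀=0, d₀=1 and mₖ₊₁ = dₖaₖ − mₖ, dₖ₊₁ = (n − mₖ₊₁²)/dₖ, aₖ₊₁ = ⌊(a₀+mₖ₊₁)/dₖ₊₁⌋:
  k=1: m=44, d=79, a=1
  k=2: m=35, d=10, a=7
  k=3: m=35, d=79, a=1
  k=4: m=44, d=1, a=88
d=1 and a=2a₀=88 at k=4, so the next step gives (m, d) = (44, 79) again — its k=1 value — and the period has length 4.

[44; 1, 7, 1, 88]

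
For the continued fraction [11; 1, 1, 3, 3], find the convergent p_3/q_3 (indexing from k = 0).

Using pₖ = aₖpₖ₋₁ + pₖ₋₂, qₖ = aₖqₖ₋₁ + qₖ₋₂ (with p₋₁=1, p₋₂=0, q₋₁=0, q₋₂=1):
  k=0: a=11, p=11, q=1
  k=1: a=1, p=12, q=1
  k=2: a=1, p=23, q=2
  k=3: a=3, p=81, q=7

81/7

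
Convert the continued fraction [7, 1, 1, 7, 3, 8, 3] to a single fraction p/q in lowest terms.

Fold from the inside: start with 3/1.
  8 + 1/3 = 25/3
  3 + 3/25 = 78/25
  7 + 25/78 = 571/78
  1 + 78/571 = 649/571
  1 + 571/649 = 1220/649
  7 + 649/1220 = 9189/1220

9189/1220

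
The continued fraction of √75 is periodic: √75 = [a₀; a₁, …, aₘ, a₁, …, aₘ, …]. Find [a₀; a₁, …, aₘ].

a₀ = ⌊√75⌋ = 8.
With m₀=0, d₀=1 and mₖ₊₁ = dₖaₖ − mₖ, dₖ₊₁ = (n − mₖ₊₁²)/dₖ, aₖ₊₁ = ⌊(a₀+mₖ₊₁)/dₖ₊₁⌋:
  k=1: m=8, d=11, a=1
  k=2: m=3, d=6, a=1
  k=3: m=3, d=11, a=1
  k=4: m=8, d=1, a=16
d=1 and a=2a₀=16 at k=4, so the next step gives (m, d) = (8, 11) again — its k=1 value — and the period has length 4.

[8; 1, 1, 1, 16]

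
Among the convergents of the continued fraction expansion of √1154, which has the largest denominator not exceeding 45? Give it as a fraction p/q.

1155/34

√1154 = [33; 1, 32, 1, 66, …] (period length 4).
Convergents:
  p_0/q_0 = 33/1
  p_1/q_1 = 34/1
  p_2/q_2 = 1121/33
  p_3/q_3 = 1155/34
  p_4/q_4 = 77351/2277
q_3 = 34 ≤ 45 < 2277 = q_4, so the answer is 1155/34.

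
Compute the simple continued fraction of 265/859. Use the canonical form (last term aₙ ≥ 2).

[0; 3, 4, 7, 9]

265 = 0*859 + 265
859 = 3*265 + 64
265 = 4*64 + 9
64 = 7*9 + 1
9 = 9*1 + 0  (stop)
So 265/859 = [0; 3, 4, 7, 9].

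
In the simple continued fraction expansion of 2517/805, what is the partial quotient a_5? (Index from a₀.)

2517 = 3·805 + 102   →  a_0 = 3
805 = 7·102 + 91   →  a_1 = 7
102 = 1·91 + 11   →  a_2 = 1
91 = 8·11 + 3   →  a_3 = 8
11 = 3·3 + 2   →  a_4 = 3
3 = 1·2 + 1   →  a_5 = 1

1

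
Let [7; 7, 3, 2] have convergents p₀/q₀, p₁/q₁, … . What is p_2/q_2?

Using pₖ = aₖpₖ₋₁ + pₖ₋₂, qₖ = aₖqₖ₋₁ + qₖ₋₂ (with p₋₁=1, p₋₂=0, q₋₁=0, q₋₂=1):
  k=0: a=7, p=7, q=1
  k=1: a=7, p=50, q=7
  k=2: a=3, p=157, q=22

157/22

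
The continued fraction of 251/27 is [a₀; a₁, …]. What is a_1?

3

251 = 9·27 + 8   →  a_0 = 9
27 = 3·8 + 3   →  a_1 = 3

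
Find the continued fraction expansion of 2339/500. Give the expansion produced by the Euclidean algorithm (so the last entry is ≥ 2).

2339 = 4*500 + 339
500 = 1*339 + 161
339 = 2*161 + 17
161 = 9*17 + 8
17 = 2*8 + 1
8 = 8*1 + 0  (stop)
So 2339/500 = [4; 1, 2, 9, 2, 8].

[4; 1, 2, 9, 2, 8]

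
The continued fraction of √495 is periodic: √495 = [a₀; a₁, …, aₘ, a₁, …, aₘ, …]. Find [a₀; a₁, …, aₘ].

a₀ = ⌊√495⌋ = 22.

[22; 4, 44]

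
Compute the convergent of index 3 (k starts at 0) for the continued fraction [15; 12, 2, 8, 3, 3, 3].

3197/212

Using pₖ = aₖpₖ₋₁ + pₖ₋₂, qₖ = aₖqₖ₋₁ + qₖ₋₂ (with p₋₁=1, p₋₂=0, q₋₁=0, q₋₂=1):
  k=0: a=15, p=15, q=1
  k=1: a=12, p=181, q=12
  k=2: a=2, p=377, q=25
  k=3: a=8, p=3197, q=212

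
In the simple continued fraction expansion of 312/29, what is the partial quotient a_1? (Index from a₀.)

312 = 10·29 + 22   →  a_0 = 10
29 = 1·22 + 7   →  a_1 = 1

1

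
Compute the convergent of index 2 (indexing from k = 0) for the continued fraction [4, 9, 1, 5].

Using pₖ = aₖpₖ₋₁ + pₖ₋₂, qₖ = aₖqₖ₋₁ + qₖ₋₂ (with p₋₁=1, p₋₂=0, q₋₁=0, q₋₂=1):
  k=0: a=4, p=4, q=1
  k=1: a=9, p=37, q=9
  k=2: a=1, p=41, q=10

41/10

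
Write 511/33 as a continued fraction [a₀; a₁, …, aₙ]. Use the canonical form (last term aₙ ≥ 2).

511 = 15*33 + 16
33 = 2*16 + 1
16 = 16*1 + 0  (stop)
So 511/33 = [15; 2, 16].

[15; 2, 16]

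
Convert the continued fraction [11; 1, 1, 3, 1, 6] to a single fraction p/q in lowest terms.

705/61

Fold from the inside: start with 6/1.
  1 + 1/6 = 7/6
  3 + 6/7 = 27/7
  1 + 7/27 = 34/27
  1 + 27/34 = 61/34
  11 + 34/61 = 705/61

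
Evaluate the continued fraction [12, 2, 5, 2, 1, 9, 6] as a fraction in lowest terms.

Fold from the inside: start with 6/1.
  9 + 1/6 = 55/6
  1 + 6/55 = 61/55
  2 + 55/61 = 177/61
  5 + 61/177 = 946/177
  2 + 177/946 = 2069/946
  12 + 946/2069 = 25774/2069

25774/2069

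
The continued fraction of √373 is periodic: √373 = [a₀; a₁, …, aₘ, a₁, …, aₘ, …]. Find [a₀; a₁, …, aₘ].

[19; 3, 5, 5, 3, 38]

a₀ = ⌊√373⌋ = 19.
With m₀=0, d₀=1 and mₖ₊₁ = dₖaₖ − mₖ, dₖ₊₁ = (n − mₖ₊₁²)/dₖ, aₖ₊₁ = ⌊(a₀+mₖ₊₁)/dₖ₊₁⌋:
  k=1: m=19, d=12, a=3
  k=2: m=17, d=7, a=5
  k=3: m=18, d=7, a=5
  k=4: m=17, d=12, a=3
  k=5: m=19, d=1, a=38
d=1 and a=2a₀=38 at k=5, so the next step gives (m, d) = (19, 12) again — its k=1 value — and the period has length 5.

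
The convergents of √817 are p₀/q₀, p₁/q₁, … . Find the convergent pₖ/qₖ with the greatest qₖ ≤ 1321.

√817 = [28; 1, 1, 2, 1, 1, 56, …] (period length 6).
Convergents:
  p_0/q_0 = 28/1
  p_1/q_1 = 29/1
  p_2/q_2 = 57/2
  p_3/q_3 = 143/5
  p_4/q_4 = 200/7
  p_5/q_5 = 343/12
  p_6/q_6 = 19408/679
  p_7/q_7 = 19751/691
  p_8/q_8 = 39159/1370
q_7 = 691 ≤ 1321 < 1370 = q_8, so the answer is 19751/691.

19751/691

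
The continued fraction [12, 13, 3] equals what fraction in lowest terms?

483/40

Fold from the inside: start with 3/1.
  13 + 1/3 = 40/3
  12 + 3/40 = 483/40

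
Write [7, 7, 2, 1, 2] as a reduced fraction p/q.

421/59

Using pₖ = aₖpₖ₋₁ + pₖ₋₂ and qₖ = aₖqₖ₋₁ + qₖ₋₂:
  k=0: a=7, p=7, q=1
  k=1: a=7, p=50, q=7
  k=2: a=2, p=107, q=15
  k=3: a=1, p=157, q=22
  k=4: a=2, p=421, q=59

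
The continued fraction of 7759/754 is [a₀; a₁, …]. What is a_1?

3

7759 = 10·754 + 219   →  a_0 = 10
754 = 3·219 + 97   →  a_1 = 3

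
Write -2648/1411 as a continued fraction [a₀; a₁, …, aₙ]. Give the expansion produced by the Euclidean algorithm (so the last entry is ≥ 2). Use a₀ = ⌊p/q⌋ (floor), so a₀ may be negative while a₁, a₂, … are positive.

[-2; 8, 9, 6, 3]

-2648 = -2*1411 + 174
1411 = 8*174 + 19
174 = 9*19 + 3
19 = 6*3 + 1
3 = 3*1 + 0  (stop)
So -2648/1411 = [-2; 8, 9, 6, 3].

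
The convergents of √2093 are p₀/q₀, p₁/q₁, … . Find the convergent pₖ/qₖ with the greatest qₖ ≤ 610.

√2093 = [45; 1, 2, 1, 90, …] (period length 4).
Convergents:
  p_0/q_0 = 45/1
  p_1/q_1 = 46/1
  p_2/q_2 = 137/3
  p_3/q_3 = 183/4
  p_4/q_4 = 16607/363
  p_5/q_5 = 16790/367
  p_6/q_6 = 50187/1097
q_5 = 367 ≤ 610 < 1097 = q_6, so the answer is 16790/367.

16790/367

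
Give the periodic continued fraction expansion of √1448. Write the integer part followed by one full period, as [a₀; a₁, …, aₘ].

a₀ = ⌊√1448⌋ = 38.
With m₀=0, d₀=1 and mₖ₊₁ = dₖaₖ − mₖ, dₖ₊₁ = (n − mₖ₊₁²)/dₖ, aₖ₊₁ = ⌊(a₀+mₖ₊₁)/dₖ₊₁⌋:
  k=1: m=38, d=4, a=19
  k=2: m=38, d=1, a=76
d=1 and a=2a₀=76 at k=2, so the next step gives (m, d) = (38, 4) again — its k=1 value — and the period has length 2.

[38; 19, 76]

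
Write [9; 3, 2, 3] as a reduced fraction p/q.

Fold from the inside: start with 3/1.
  2 + 1/3 = 7/3
  3 + 3/7 = 24/7
  9 + 7/24 = 223/24

223/24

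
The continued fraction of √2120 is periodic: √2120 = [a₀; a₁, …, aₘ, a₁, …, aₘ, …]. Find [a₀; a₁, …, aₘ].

[46; 23, 92]

a₀ = ⌊√2120⌋ = 46.
With m₀=0, d₀=1 and mₖ₊₁ = dₖaₖ − mₖ, dₖ₊₁ = (n − mₖ₊₁²)/dₖ, aₖ₊₁ = ⌊(a₀+mₖ₊₁)/dₖ₊₁⌋:
  k=1: m=46, d=4, a=23
  k=2: m=46, d=1, a=92
d=1 and a=2a₀=92 at k=2, so the next step gives (m, d) = (46, 4) again — its k=1 value — and the period has length 2.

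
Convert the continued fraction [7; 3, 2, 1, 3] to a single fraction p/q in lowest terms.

Using pₖ = aₖpₖ₋₁ + pₖ₋₂ and qₖ = aₖqₖ₋₁ + qₖ₋₂:
  k=0: a=7, p=7, q=1
  k=1: a=3, p=22, q=3
  k=2: a=2, p=51, q=7
  k=3: a=1, p=73, q=10
  k=4: a=3, p=270, q=37

270/37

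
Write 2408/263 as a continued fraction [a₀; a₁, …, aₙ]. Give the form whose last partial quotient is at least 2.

2408 = 9×263 + 41
263 = 6×41 + 17
41 = 2×17 + 7
17 = 2×7 + 3
7 = 2×3 + 1
3 = 3×1 + 0  (stop)
So 2408/263 = [9; 6, 2, 2, 2, 3].

[9; 6, 2, 2, 2, 3]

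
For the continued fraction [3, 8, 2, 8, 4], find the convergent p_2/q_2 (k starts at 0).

Using pₖ = aₖpₖ₋₁ + pₖ₋₂, qₖ = aₖqₖ₋₁ + qₖ₋₂ (with p₋₁=1, p₋₂=0, q₋₁=0, q₋₂=1):
  k=0: a=3, p=3, q=1
  k=1: a=8, p=25, q=8
  k=2: a=2, p=53, q=17

53/17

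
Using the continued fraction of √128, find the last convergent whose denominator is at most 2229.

12875/1138

√128 = [11; 3, 5, 3, 22, …] (period length 4).
Convergents:
  p_0/q_0 = 11/1
  p_1/q_1 = 34/3
  p_2/q_2 = 181/16
  p_3/q_3 = 577/51
  p_4/q_4 = 12875/1138
  p_5/q_5 = 39202/3465
q_4 = 1138 ≤ 2229 < 3465 = q_5, so the answer is 12875/1138.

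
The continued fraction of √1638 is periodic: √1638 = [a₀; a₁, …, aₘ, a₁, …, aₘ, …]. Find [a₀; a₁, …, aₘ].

[40; 2, 8, 2, 80]

a₀ = ⌊√1638⌋ = 40.
With m₀=0, d₀=1 and mₖ₊₁ = dₖaₖ − mₖ, dₖ₊₁ = (n − mₖ₊₁²)/dₖ, aₖ₊₁ = ⌊(a₀+mₖ₊₁)/dₖ₊₁⌋:
  k=1: m=40, d=38, a=2
  k=2: m=36, d=9, a=8
  k=3: m=36, d=38, a=2
  k=4: m=40, d=1, a=80
d=1 and a=2a₀=80 at k=4, so the next step gives (m, d) = (40, 38) again — its k=1 value — and the period has length 4.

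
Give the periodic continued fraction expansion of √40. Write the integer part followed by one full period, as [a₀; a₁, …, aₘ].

a₀ = ⌊√40⌋ = 6.
With m₀=0, d₀=1 and mₖ₊₁ = dₖaₖ − mₖ, dₖ₊₁ = (n − mₖ₊₁²)/dₖ, aₖ₊₁ = ⌊(a₀+mₖ₊₁)/dₖ₊₁⌋:
  k=1: m=6, d=4, a=3
  k=2: m=6, d=1, a=12
d=1 and a=2a₀=12 at k=2, so the next step gives (m, d) = (6, 4) again — its k=1 value — and the period has length 2.

[6; 3, 12]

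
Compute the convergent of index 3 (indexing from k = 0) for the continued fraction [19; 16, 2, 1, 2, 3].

Using pₖ = aₖpₖ₋₁ + pₖ₋₂, qₖ = aₖqₖ₋₁ + qₖ₋₂ (with p₋₁=1, p₋₂=0, q₋₁=0, q₋₂=1):
  k=0: a=19, p=19, q=1
  k=1: a=16, p=305, q=16
  k=2: a=2, p=629, q=33
  k=3: a=1, p=934, q=49

934/49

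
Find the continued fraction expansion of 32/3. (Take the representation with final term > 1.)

32 = 10×3 + 2
3 = 1×2 + 1
2 = 2×1 + 0  (stop)
So 32/3 = [10; 1, 2].

[10; 1, 2]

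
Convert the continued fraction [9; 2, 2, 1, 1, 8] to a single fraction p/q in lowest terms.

970/103

Fold from the inside: start with 8/1.
  1 + 1/8 = 9/8
  1 + 8/9 = 17/9
  2 + 9/17 = 43/17
  2 + 17/43 = 103/43
  9 + 43/103 = 970/103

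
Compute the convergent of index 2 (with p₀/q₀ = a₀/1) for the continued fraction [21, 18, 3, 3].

Using pₖ = aₖpₖ₋₁ + pₖ₋₂, qₖ = aₖqₖ₋₁ + qₖ₋₂ (with p₋₁=1, p₋₂=0, q₋₁=0, q₋₂=1):
  k=0: a=21, p=21, q=1
  k=1: a=18, p=379, q=18
  k=2: a=3, p=1158, q=55

1158/55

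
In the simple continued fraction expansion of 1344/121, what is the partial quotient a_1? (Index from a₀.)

1344 = 11·121 + 13   →  a_0 = 11
121 = 9·13 + 4   →  a_1 = 9

9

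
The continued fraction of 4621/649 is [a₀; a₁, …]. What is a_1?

4621 = 7·649 + 78   →  a_0 = 7
649 = 8·78 + 25   →  a_1 = 8

8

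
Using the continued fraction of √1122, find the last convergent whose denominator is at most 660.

√1122 = [33; 2, 66, …] (period length 2).
Convergents:
  p_0/q_0 = 33/1
  p_1/q_1 = 67/2
  p_2/q_2 = 4455/133
  p_3/q_3 = 8977/268
  p_4/q_4 = 596937/17821
q_3 = 268 ≤ 660 < 17821 = q_4, so the answer is 8977/268.

8977/268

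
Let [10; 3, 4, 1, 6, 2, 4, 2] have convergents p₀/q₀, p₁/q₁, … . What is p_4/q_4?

1124/109

Using pₖ = aₖpₖ₋₁ + pₖ₋₂, qₖ = aₖqₖ₋₁ + qₖ₋₂ (with p₋₁=1, p₋₂=0, q₋₁=0, q₋₂=1):
  k=0: a=10, p=10, q=1
  k=1: a=3, p=31, q=3
  k=2: a=4, p=134, q=13
  k=3: a=1, p=165, q=16
  k=4: a=6, p=1124, q=109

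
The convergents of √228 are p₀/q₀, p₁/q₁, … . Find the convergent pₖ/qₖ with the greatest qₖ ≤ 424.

√228 = [15; 10, 30, …] (period length 2).
Convergents:
  p_0/q_0 = 15/1
  p_1/q_1 = 151/10
  p_2/q_2 = 4545/301
  p_3/q_3 = 45601/3020
q_2 = 301 ≤ 424 < 3020 = q_3, so the answer is 4545/301.

4545/301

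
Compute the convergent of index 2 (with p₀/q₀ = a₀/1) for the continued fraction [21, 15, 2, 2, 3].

Using pₖ = aₖpₖ₋₁ + pₖ₋₂, qₖ = aₖqₖ₋₁ + qₖ₋₂ (with p₋₁=1, p₋₂=0, q₋₁=0, q₋₂=1):
  k=0: a=21, p=21, q=1
  k=1: a=15, p=316, q=15
  k=2: a=2, p=653, q=31

653/31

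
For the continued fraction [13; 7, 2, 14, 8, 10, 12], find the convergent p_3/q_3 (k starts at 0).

2850/217

Using pₖ = aₖpₖ₋₁ + pₖ₋₂, qₖ = aₖqₖ₋₁ + qₖ₋₂ (with p₋₁=1, p₋₂=0, q₋₁=0, q₋₂=1):
  k=0: a=13, p=13, q=1
  k=1: a=7, p=92, q=7
  k=2: a=2, p=197, q=15
  k=3: a=14, p=2850, q=217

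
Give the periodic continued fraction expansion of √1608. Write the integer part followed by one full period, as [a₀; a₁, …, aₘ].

a₀ = ⌊√1608⌋ = 40.
With m₀=0, d₀=1 and mₖ₊₁ = dₖaₖ − mₖ, dₖ₊₁ = (n − mₖ₊₁²)/dₖ, aₖ₊₁ = ⌊(a₀+mₖ₊₁)/dₖ₊₁⌋:
  k=1: m=40, d=8, a=10
  k=2: m=40, d=1, a=80
d=1 and a=2a₀=80 at k=2, so the next step gives (m, d) = (40, 8) again — its k=1 value — and the period has length 2.

[40; 10, 80]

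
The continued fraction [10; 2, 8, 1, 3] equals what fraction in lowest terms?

775/74

Using pₖ = aₖpₖ₋₁ + pₖ₋₂ and qₖ = aₖqₖ₋₁ + qₖ₋₂:
  k=0: a=10, p=10, q=1
  k=1: a=2, p=21, q=2
  k=2: a=8, p=178, q=17
  k=3: a=1, p=199, q=19
  k=4: a=3, p=775, q=74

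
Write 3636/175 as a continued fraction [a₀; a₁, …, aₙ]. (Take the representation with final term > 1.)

3636 = 20×175 + 136
175 = 1×136 + 39
136 = 3×39 + 19
39 = 2×19 + 1
19 = 19×1 + 0  (stop)
So 3636/175 = [20; 1, 3, 2, 19].

[20; 1, 3, 2, 19]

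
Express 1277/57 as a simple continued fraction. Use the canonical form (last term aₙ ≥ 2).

[22; 2, 2, 11]

1277 = 22×57 + 23
57 = 2×23 + 11
23 = 2×11 + 1
11 = 11×1 + 0  (stop)
So 1277/57 = [22; 2, 2, 11].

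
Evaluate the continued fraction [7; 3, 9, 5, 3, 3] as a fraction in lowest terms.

Fold from the inside: start with 3/1.
  3 + 1/3 = 10/3
  5 + 3/10 = 53/10
  9 + 10/53 = 487/53
  3 + 53/487 = 1514/487
  7 + 487/1514 = 11085/1514

11085/1514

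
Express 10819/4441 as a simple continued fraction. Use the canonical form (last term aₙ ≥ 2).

10819 = 2·4441 + 1937
4441 = 2·1937 + 567
1937 = 3·567 + 236
567 = 2·236 + 95
236 = 2·95 + 46
95 = 2·46 + 3
46 = 15·3 + 1
3 = 3·1 + 0  (stop)
So 10819/4441 = [2; 2, 3, 2, 2, 2, 15, 3].

[2; 2, 3, 2, 2, 2, 15, 3]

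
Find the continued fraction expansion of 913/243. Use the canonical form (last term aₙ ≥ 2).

913 = 3×243 + 184
243 = 1×184 + 59
184 = 3×59 + 7
59 = 8×7 + 3
7 = 2×3 + 1
3 = 3×1 + 0  (stop)
So 913/243 = [3; 1, 3, 8, 2, 3].

[3; 1, 3, 8, 2, 3]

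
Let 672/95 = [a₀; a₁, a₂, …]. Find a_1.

13

672 = 7·95 + 7   →  a_0 = 7
95 = 13·7 + 4   →  a_1 = 13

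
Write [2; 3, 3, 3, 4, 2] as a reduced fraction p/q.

Fold from the inside: start with 2/1.
  4 + 1/2 = 9/2
  3 + 2/9 = 29/9
  3 + 9/29 = 96/29
  3 + 29/96 = 317/96
  2 + 96/317 = 730/317

730/317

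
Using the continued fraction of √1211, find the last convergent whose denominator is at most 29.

174/5

√1211 = [34; 1, 3, 1, 68, …] (period length 4).
Convergents:
  p_0/q_0 = 34/1
  p_1/q_1 = 35/1
  p_2/q_2 = 139/4
  p_3/q_3 = 174/5
  p_4/q_4 = 11971/344
q_3 = 5 ≤ 29 < 344 = q_4, so the answer is 174/5.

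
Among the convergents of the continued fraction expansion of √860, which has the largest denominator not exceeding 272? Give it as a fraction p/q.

3871/132

√860 = [29; 3, 14, 3, 58, …] (period length 4).
Convergents:
  p_0/q_0 = 29/1
  p_1/q_1 = 88/3
  p_2/q_2 = 1261/43
  p_3/q_3 = 3871/132
  p_4/q_4 = 225779/7699
q_3 = 132 ≤ 272 < 7699 = q_4, so the answer is 3871/132.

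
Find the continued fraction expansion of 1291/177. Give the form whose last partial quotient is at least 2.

[7; 3, 2, 2, 10]

1291 = 7·177 + 52
177 = 3·52 + 21
52 = 2·21 + 10
21 = 2·10 + 1
10 = 10·1 + 0  (stop)
So 1291/177 = [7; 3, 2, 2, 10].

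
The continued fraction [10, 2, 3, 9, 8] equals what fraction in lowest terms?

5497/527

Using pₖ = aₖpₖ₋₁ + pₖ₋₂ and qₖ = aₖqₖ₋₁ + qₖ₋₂:
  k=0: a=10, p=10, q=1
  k=1: a=2, p=21, q=2
  k=2: a=3, p=73, q=7
  k=3: a=9, p=678, q=65
  k=4: a=8, p=5497, q=527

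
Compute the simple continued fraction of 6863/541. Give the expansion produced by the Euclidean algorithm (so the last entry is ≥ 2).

[12; 1, 2, 5, 2, 15]

6863 = 12·541 + 371
541 = 1·371 + 170
371 = 2·170 + 31
170 = 5·31 + 15
31 = 2·15 + 1
15 = 15·1 + 0  (stop)
So 6863/541 = [12; 1, 2, 5, 2, 15].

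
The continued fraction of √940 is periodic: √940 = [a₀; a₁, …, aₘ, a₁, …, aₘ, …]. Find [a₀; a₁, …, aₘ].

a₀ = ⌊√940⌋ = 30.
With m₀=0, d₀=1 and mₖ₊₁ = dₖaₖ − mₖ, dₖ₊₁ = (n − mₖ₊₁²)/dₖ, aₖ₊₁ = ⌊(a₀+mₖ₊₁)/dₖ₊₁⌋:
  k=1: m=30, d=40, a=1
  k=2: m=10, d=21, a=1
  k=3: m=11, d=39, a=1
  k=4: m=28, d=4, a=14
  k=5: m=28, d=39, a=1
  k=6: m=11, d=21, a=1
  k=7: m=10, d=40, a=1
  k=8: m=30, d=1, a=60
d=1 and a=2a₀=60 at k=8, so the next step gives (m, d) = (30, 40) again — its k=1 value — and the period has length 8.

[30; 1, 1, 1, 14, 1, 1, 1, 60]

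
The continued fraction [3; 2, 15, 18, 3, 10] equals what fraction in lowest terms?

Fold from the inside: start with 10/1.
  3 + 1/10 = 31/10
  18 + 10/31 = 568/31
  15 + 31/568 = 8551/568
  2 + 568/8551 = 17670/8551
  3 + 8551/17670 = 61561/17670

61561/17670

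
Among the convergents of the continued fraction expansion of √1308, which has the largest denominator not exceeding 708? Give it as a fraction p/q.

√1308 = [36; 6, 72, …] (period length 2).
Convergents:
  p_0/q_0 = 36/1
  p_1/q_1 = 217/6
  p_2/q_2 = 15660/433
  p_3/q_3 = 94177/2604
q_2 = 433 ≤ 708 < 2604 = q_3, so the answer is 15660/433.

15660/433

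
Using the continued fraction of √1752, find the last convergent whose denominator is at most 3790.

√1752 = [41; 1, 5, 1, 82, …] (period length 4).
Convergents:
  p_0/q_0 = 41/1
  p_1/q_1 = 42/1
  p_2/q_2 = 251/6
  p_3/q_3 = 293/7
  p_4/q_4 = 24277/580
  p_5/q_5 = 24570/587
  p_6/q_6 = 147127/3515
  p_7/q_7 = 171697/4102
q_6 = 3515 ≤ 3790 < 4102 = q_7, so the answer is 147127/3515.

147127/3515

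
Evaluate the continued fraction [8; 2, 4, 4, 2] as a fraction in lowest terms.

Using pₖ = aₖpₖ₋₁ + pₖ₋₂ and qₖ = aₖqₖ₋₁ + qₖ₋₂:
  k=0: a=8, p=8, q=1
  k=1: a=2, p=17, q=2
  k=2: a=4, p=76, q=9
  k=3: a=4, p=321, q=38
  k=4: a=2, p=718, q=85

718/85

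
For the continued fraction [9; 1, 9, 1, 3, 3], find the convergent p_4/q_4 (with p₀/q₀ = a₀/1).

426/43

Using pₖ = aₖpₖ₋₁ + pₖ₋₂, qₖ = aₖqₖ₋₁ + qₖ₋₂ (with p₋₁=1, p₋₂=0, q₋₁=0, q₋₂=1):
  k=0: a=9, p=9, q=1
  k=1: a=1, p=10, q=1
  k=2: a=9, p=99, q=10
  k=3: a=1, p=109, q=11
  k=4: a=3, p=426, q=43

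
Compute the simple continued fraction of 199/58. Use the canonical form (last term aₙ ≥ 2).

199 = 3·58 + 25
58 = 2·25 + 8
25 = 3·8 + 1
8 = 8·1 + 0  (stop)
So 199/58 = [3; 2, 3, 8].

[3; 2, 3, 8]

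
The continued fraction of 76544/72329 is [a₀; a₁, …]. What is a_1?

76544 = 1·72329 + 4215   →  a_0 = 1
72329 = 17·4215 + 674   →  a_1 = 17

17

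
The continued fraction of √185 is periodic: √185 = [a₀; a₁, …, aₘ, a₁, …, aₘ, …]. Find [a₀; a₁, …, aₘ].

a₀ = ⌊√185⌋ = 13.
With m₀=0, d₀=1 and mₖ₊₁ = dₖaₖ − mₖ, dₖ₊₁ = (n − mₖ₊₁²)/dₖ, aₖ₊₁ = ⌊(a₀+mₖ₊₁)/dₖ₊₁⌋:
  k=1: m=13, d=16, a=1
  k=2: m=3, d=11, a=1
  k=3: m=8, d=11, a=1
  k=4: m=3, d=16, a=1
  k=5: m=13, d=1, a=26
d=1 and a=2a₀=26 at k=5, so the next step gives (m, d) = (13, 16) again — its k=1 value — and the period has length 5.

[13; 1, 1, 1, 1, 26]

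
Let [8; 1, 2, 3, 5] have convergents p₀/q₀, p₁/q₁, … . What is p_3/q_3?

87/10

Using pₖ = aₖpₖ₋₁ + pₖ₋₂, qₖ = aₖqₖ₋₁ + qₖ₋₂ (with p₋₁=1, p₋₂=0, q₋₁=0, q₋₂=1):
  k=0: a=8, p=8, q=1
  k=1: a=1, p=9, q=1
  k=2: a=2, p=26, q=3
  k=3: a=3, p=87, q=10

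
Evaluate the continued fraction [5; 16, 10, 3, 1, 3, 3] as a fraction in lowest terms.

40988/8097

Fold from the inside: start with 3/1.
  3 + 1/3 = 10/3
  1 + 3/10 = 13/10
  3 + 10/13 = 49/13
  10 + 13/49 = 503/49
  16 + 49/503 = 8097/503
  5 + 503/8097 = 40988/8097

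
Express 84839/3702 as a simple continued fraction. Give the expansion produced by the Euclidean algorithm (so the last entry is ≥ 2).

84839 = 22×3702 + 3395
3702 = 1×3395 + 307
3395 = 11×307 + 18
307 = 17×18 + 1
18 = 18×1 + 0  (stop)
So 84839/3702 = [22; 1, 11, 17, 18].

[22; 1, 11, 17, 18]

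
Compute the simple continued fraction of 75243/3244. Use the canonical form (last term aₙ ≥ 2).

[23; 5, 7, 11, 8]

75243 = 23×3244 + 631
3244 = 5×631 + 89
631 = 7×89 + 8
89 = 11×8 + 1
8 = 8×1 + 0  (stop)
So 75243/3244 = [23; 5, 7, 11, 8].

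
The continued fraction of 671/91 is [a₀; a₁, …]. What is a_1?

671 = 7·91 + 34   →  a_0 = 7
91 = 2·34 + 23   →  a_1 = 2

2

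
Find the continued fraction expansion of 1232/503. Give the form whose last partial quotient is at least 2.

1232 = 2·503 + 226
503 = 2·226 + 51
226 = 4·51 + 22
51 = 2·22 + 7
22 = 3·7 + 1
7 = 7·1 + 0  (stop)
So 1232/503 = [2; 2, 4, 2, 3, 7].

[2; 2, 4, 2, 3, 7]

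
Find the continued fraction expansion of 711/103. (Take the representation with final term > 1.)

711 = 6×103 + 93
103 = 1×93 + 10
93 = 9×10 + 3
10 = 3×3 + 1
3 = 3×1 + 0  (stop)
So 711/103 = [6; 1, 9, 3, 3].

[6; 1, 9, 3, 3]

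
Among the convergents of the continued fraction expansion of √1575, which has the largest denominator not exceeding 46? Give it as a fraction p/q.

√1575 = [39; 1, 2, 5, 2, 1, 78, …] (period length 6).
Convergents:
  p_0/q_0 = 39/1
  p_1/q_1 = 40/1
  p_2/q_2 = 119/3
  p_3/q_3 = 635/16
  p_4/q_4 = 1389/35
  p_5/q_5 = 2024/51
q_4 = 35 ≤ 46 < 51 = q_5, so the answer is 1389/35.

1389/35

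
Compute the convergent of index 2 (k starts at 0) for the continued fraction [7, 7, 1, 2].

Using pₖ = aₖpₖ₋₁ + pₖ₋₂, qₖ = aₖqₖ₋₁ + qₖ₋₂ (with p₋₁=1, p₋₂=0, q₋₁=0, q₋₂=1):
  k=0: a=7, p=7, q=1
  k=1: a=7, p=50, q=7
  k=2: a=1, p=57, q=8

57/8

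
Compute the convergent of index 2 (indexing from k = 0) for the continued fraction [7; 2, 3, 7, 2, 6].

52/7

Using pₖ = aₖpₖ₋₁ + pₖ₋₂, qₖ = aₖqₖ₋₁ + qₖ₋₂ (with p₋₁=1, p₋₂=0, q₋₁=0, q₋₂=1):
  k=0: a=7, p=7, q=1
  k=1: a=2, p=15, q=2
  k=2: a=3, p=52, q=7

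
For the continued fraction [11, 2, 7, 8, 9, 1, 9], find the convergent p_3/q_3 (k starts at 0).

1399/122

Using pₖ = aₖpₖ₋₁ + pₖ₋₂, qₖ = aₖqₖ₋₁ + qₖ₋₂ (with p₋₁=1, p₋₂=0, q₋₁=0, q₋₂=1):
  k=0: a=11, p=11, q=1
  k=1: a=2, p=23, q=2
  k=2: a=7, p=172, q=15
  k=3: a=8, p=1399, q=122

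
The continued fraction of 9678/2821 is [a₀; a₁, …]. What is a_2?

3

9678 = 3·2821 + 1215   →  a_0 = 3
2821 = 2·1215 + 391   →  a_1 = 2
1215 = 3·391 + 42   →  a_2 = 3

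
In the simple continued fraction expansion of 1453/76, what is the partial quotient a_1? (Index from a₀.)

8

1453 = 19·76 + 9   →  a_0 = 19
76 = 8·9 + 4   →  a_1 = 8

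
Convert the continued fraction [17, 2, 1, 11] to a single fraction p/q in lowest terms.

Fold from the inside: start with 11/1.
  1 + 1/11 = 12/11
  2 + 11/12 = 35/12
  17 + 12/35 = 607/35

607/35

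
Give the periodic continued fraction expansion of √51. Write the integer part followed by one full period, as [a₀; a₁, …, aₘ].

a₀ = ⌊√51⌋ = 7.
With m₀=0, d₀=1 and mₖ₊₁ = dₖaₖ − mₖ, dₖ₊₁ = (n − mₖ₊₁²)/dₖ, aₖ₊₁ = ⌊(a₀+mₖ₊₁)/dₖ₊₁⌋:
  k=1: m=7, d=2, a=7
  k=2: m=7, d=1, a=14
d=1 and a=2a₀=14 at k=2, so the next step gives (m, d) = (7, 2) again — its k=1 value — and the period has length 2.

[7; 7, 14]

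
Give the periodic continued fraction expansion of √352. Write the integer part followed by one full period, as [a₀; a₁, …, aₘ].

a₀ = ⌊√352⌋ = 18.

[18; 1, 3, 5, 9, 5, 3, 1, 36]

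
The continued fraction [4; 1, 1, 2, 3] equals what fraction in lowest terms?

78/17

Using pₖ = aₖpₖ₋₁ + pₖ₋₂ and qₖ = aₖqₖ₋₁ + qₖ₋₂:
  k=0: a=4, p=4, q=1
  k=1: a=1, p=5, q=1
  k=2: a=1, p=9, q=2
  k=3: a=2, p=23, q=5
  k=4: a=3, p=78, q=17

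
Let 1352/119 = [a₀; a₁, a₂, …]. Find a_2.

1352 = 11·119 + 43   →  a_0 = 11
119 = 2·43 + 33   →  a_1 = 2
43 = 1·33 + 10   →  a_2 = 1

1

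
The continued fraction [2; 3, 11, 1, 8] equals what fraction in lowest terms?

767/330

Fold from the inside: start with 8/1.
  1 + 1/8 = 9/8
  11 + 8/9 = 107/9
  3 + 9/107 = 330/107
  2 + 107/330 = 767/330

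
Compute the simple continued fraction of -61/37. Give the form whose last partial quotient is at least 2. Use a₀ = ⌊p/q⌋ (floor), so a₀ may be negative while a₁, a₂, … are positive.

[-2; 2, 1, 5, 2]

-61 = -2·37 + 13
37 = 2·13 + 11
13 = 1·11 + 2
11 = 5·2 + 1
2 = 2·1 + 0  (stop)
So -61/37 = [-2; 2, 1, 5, 2].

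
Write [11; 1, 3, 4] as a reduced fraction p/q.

Fold from the inside: start with 4/1.
  3 + 1/4 = 13/4
  1 + 4/13 = 17/13
  11 + 13/17 = 200/17

200/17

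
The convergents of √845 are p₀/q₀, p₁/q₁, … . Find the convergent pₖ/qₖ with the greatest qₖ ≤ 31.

√845 = [29; 14, 1, 1, 14, 58, …] (period length 5).
Convergents:
  p_0/q_0 = 29/1
  p_1/q_1 = 407/14
  p_2/q_2 = 436/15
  p_3/q_3 = 843/29
  p_4/q_4 = 12238/421
q_3 = 29 ≤ 31 < 421 = q_4, so the answer is 843/29.

843/29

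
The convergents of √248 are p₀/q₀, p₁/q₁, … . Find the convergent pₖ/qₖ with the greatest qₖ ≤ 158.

2000/127

√248 = [15; 1, 2, 1, 30, …] (period length 4).
Convergents:
  p_0/q_0 = 15/1
  p_1/q_1 = 16/1
  p_2/q_2 = 47/3
  p_3/q_3 = 63/4
  p_4/q_4 = 1937/123
  p_5/q_5 = 2000/127
  p_6/q_6 = 5937/377
q_5 = 127 ≤ 158 < 377 = q_6, so the answer is 2000/127.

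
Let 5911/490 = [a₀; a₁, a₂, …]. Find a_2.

5911 = 12·490 + 31   →  a_0 = 12
490 = 15·31 + 25   →  a_1 = 15
31 = 1·25 + 6   →  a_2 = 1

1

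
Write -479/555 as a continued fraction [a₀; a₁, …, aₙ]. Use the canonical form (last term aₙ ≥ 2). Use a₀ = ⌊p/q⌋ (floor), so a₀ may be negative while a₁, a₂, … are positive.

[-1; 7, 3, 3, 3, 2]

-479 = -1×555 + 76
555 = 7×76 + 23
76 = 3×23 + 7
23 = 3×7 + 2
7 = 3×2 + 1
2 = 2×1 + 0  (stop)
So -479/555 = [-1; 7, 3, 3, 3, 2].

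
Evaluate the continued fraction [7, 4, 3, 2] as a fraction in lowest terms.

217/30

Fold from the inside: start with 2/1.
  3 + 1/2 = 7/2
  4 + 2/7 = 30/7
  7 + 7/30 = 217/30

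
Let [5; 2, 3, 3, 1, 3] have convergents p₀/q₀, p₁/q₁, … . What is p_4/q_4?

Using pₖ = aₖpₖ₋₁ + pₖ₋₂, qₖ = aₖqₖ₋₁ + qₖ₋₂ (with p₋₁=1, p₋₂=0, q₋₁=0, q₋₂=1):
  k=0: a=5, p=5, q=1
  k=1: a=2, p=11, q=2
  k=2: a=3, p=38, q=7
  k=3: a=3, p=125, q=23
  k=4: a=1, p=163, q=30

163/30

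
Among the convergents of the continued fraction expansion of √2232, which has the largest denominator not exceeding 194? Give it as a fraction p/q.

7937/168

√2232 = [47; 4, 10, 4, 94, …] (period length 4).
Convergents:
  p_0/q_0 = 47/1
  p_1/q_1 = 189/4
  p_2/q_2 = 1937/41
  p_3/q_3 = 7937/168
  p_4/q_4 = 748015/15833
q_3 = 168 ≤ 194 < 15833 = q_4, so the answer is 7937/168.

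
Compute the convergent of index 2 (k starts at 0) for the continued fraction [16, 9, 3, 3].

451/28

Using pₖ = aₖpₖ₋₁ + pₖ₋₂, qₖ = aₖqₖ₋₁ + qₖ₋₂ (with p₋₁=1, p₋₂=0, q₋₁=0, q₋₂=1):
  k=0: a=16, p=16, q=1
  k=1: a=9, p=145, q=9
  k=2: a=3, p=451, q=28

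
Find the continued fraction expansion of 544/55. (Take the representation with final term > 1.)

544 = 9·55 + 49
55 = 1·49 + 6
49 = 8·6 + 1
6 = 6·1 + 0  (stop)
So 544/55 = [9; 1, 8, 6].

[9; 1, 8, 6]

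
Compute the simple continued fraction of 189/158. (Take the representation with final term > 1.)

189 = 1×158 + 31
158 = 5×31 + 3
31 = 10×3 + 1
3 = 3×1 + 0  (stop)
So 189/158 = [1; 5, 10, 3].

[1; 5, 10, 3]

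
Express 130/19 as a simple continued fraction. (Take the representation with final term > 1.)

130 = 6*19 + 16
19 = 1*16 + 3
16 = 5*3 + 1
3 = 3*1 + 0  (stop)
So 130/19 = [6; 1, 5, 3].

[6; 1, 5, 3]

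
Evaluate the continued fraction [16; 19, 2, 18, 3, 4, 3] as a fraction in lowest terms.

Fold from the inside: start with 3/1.
  4 + 1/3 = 13/3
  3 + 3/13 = 42/13
  18 + 13/42 = 769/42
  2 + 42/769 = 1580/769
  19 + 769/1580 = 30789/1580
  16 + 1580/30789 = 494204/30789

494204/30789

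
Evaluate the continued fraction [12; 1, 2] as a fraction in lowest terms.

38/3

Fold from the inside: start with 2/1.
  1 + 1/2 = 3/2
  12 + 2/3 = 38/3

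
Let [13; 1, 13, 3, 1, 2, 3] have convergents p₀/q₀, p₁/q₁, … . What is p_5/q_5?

Using pₖ = aₖpₖ₋₁ + pₖ₋₂, qₖ = aₖqₖ₋₁ + qₖ₋₂ (with p₋₁=1, p₋₂=0, q₋₁=0, q₋₂=1):
  k=0: a=13, p=13, q=1
  k=1: a=1, p=14, q=1
  k=2: a=13, p=195, q=14
  k=3: a=3, p=599, q=43
  k=4: a=1, p=794, q=57
  k=5: a=2, p=2187, q=157

2187/157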